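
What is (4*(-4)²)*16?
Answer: 1024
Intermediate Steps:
(4*(-4)²)*16 = (4*16)*16 = 64*16 = 1024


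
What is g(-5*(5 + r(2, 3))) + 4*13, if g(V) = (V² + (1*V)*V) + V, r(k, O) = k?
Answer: 2467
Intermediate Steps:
g(V) = V + 2*V² (g(V) = (V² + V*V) + V = (V² + V²) + V = 2*V² + V = V + 2*V²)
g(-5*(5 + r(2, 3))) + 4*13 = (-5*(5 + 2))*(1 + 2*(-5*(5 + 2))) + 4*13 = (-5*7)*(1 + 2*(-5*7)) + 52 = -35*(1 + 2*(-35)) + 52 = -35*(1 - 70) + 52 = -35*(-69) + 52 = 2415 + 52 = 2467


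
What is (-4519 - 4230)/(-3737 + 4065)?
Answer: -8749/328 ≈ -26.674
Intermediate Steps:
(-4519 - 4230)/(-3737 + 4065) = -8749/328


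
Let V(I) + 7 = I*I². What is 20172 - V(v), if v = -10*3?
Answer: 47179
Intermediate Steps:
v = -30
V(I) = -7 + I³ (V(I) = -7 + I*I² = -7 + I³)
20172 - V(v) = 20172 - (-7 + (-30)³) = 20172 - (-7 - 27000) = 20172 - 1*(-27007) = 20172 + 27007 = 47179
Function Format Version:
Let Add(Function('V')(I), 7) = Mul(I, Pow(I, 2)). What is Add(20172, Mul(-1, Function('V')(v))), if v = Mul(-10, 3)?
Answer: 47179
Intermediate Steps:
v = -30
Function('V')(I) = Add(-7, Pow(I, 3)) (Function('V')(I) = Add(-7, Mul(I, Pow(I, 2))) = Add(-7, Pow(I, 3)))
Add(20172, Mul(-1, Function('V')(v))) = Add(20172, Mul(-1, Add(-7, Pow(-30, 3)))) = Add(20172, Mul(-1, Add(-7, -27000))) = Add(20172, Mul(-1, -27007)) = Add(20172, 27007) = 47179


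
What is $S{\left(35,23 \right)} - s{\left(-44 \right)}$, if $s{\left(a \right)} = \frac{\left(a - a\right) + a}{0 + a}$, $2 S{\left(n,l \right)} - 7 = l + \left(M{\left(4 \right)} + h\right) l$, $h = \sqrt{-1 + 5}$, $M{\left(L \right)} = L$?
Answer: $83$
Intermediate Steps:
$h = 2$ ($h = \sqrt{4} = 2$)
$S{\left(n,l \right)} = \frac{7}{2} + \frac{7 l}{2}$ ($S{\left(n,l \right)} = \frac{7}{2} + \frac{l + \left(4 + 2\right) l}{2} = \frac{7}{2} + \frac{l + 6 l}{2} = \frac{7}{2} + \frac{7 l}{2}$)
$s{\left(a \right)} = 1$ ($s{\left(a \right)} = \frac{0 + a}{a} = \frac{a}{a} = 1$)
$S{\left(35,23 \right)} - s{\left(-44 \right)} = \left(\frac{7}{2} + \frac{7}{2} \cdot 23\right) - 1 = \left(\frac{7}{2} + \frac{161}{2}\right) - 1 = 84 - 1 = 83$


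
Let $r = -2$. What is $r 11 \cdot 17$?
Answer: $-374$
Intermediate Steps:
$r 11 \cdot 17 = \left(-2\right) 11 \cdot 17 = \left(-22\right) 17 = -374$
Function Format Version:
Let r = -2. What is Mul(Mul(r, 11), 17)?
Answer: -374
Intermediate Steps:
Mul(Mul(r, 11), 17) = Mul(Mul(-2, 11), 17) = Mul(-22, 17) = -374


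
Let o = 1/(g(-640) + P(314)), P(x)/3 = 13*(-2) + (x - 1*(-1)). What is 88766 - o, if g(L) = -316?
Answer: 48910065/551 ≈ 88766.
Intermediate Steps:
P(x) = -75 + 3*x (P(x) = 3*(13*(-2) + (x - 1*(-1))) = 3*(-26 + (x + 1)) = 3*(-26 + (1 + x)) = 3*(-25 + x) = -75 + 3*x)
o = 1/551 (o = 1/(-316 + (-75 + 3*314)) = 1/(-316 + (-75 + 942)) = 1/(-316 + 867) = 1/551 ≈ 0.0018149)
88766 - o = 88766 - 1*1/551 = 88766 - 1/551 = 48910065/551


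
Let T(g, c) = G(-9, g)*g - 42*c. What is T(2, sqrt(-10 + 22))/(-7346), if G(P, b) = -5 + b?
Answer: 3/3673 + 42*sqrt(3)/3673 ≈ 0.020622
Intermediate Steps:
T(g, c) = -42*c + g*(-5 + g) (T(g, c) = (-5 + g)*g - 42*c = g*(-5 + g) - 42*c = -42*c + g*(-5 + g))
T(2, sqrt(-10 + 22))/(-7346) = (-42*sqrt(-10 + 22) + 2*(-5 + 2))/(-7346) = (-84*sqrt(3) + 2*(-3))*(-1/7346) = (-84*sqrt(3) - 6)*(-1/7346) = (-6 - 84*sqrt(3))*(-1/7346) = 3/3673 + 42*sqrt(3)/3673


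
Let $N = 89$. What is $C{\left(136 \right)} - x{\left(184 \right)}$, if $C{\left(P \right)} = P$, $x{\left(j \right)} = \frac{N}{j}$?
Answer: $\frac{24935}{184} \approx 135.52$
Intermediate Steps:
$x{\left(j \right)} = \frac{89}{j}$
$C{\left(136 \right)} - x{\left(184 \right)} = 136 - \frac{89}{184} = \frac{24935}{184}$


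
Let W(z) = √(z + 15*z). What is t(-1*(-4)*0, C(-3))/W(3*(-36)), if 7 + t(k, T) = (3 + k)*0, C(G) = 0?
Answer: 7*I*√3/72 ≈ 0.16839*I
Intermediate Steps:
t(k, T) = -7 (t(k, T) = -7 + (3 + k)*0 = -7 + 0 = -7)
W(z) = 4*√z (W(z) = √(16*z) = 4*√z)
t(-1*(-4)*0, C(-3))/W(3*(-36)) = -7*(-I*√3/72) = -(-7)*I*√3/72 = 7*I*√3/72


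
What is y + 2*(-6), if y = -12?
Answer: -24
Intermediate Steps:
y + 2*(-6) = -12 + 2*(-6) = -12 - 12 = -24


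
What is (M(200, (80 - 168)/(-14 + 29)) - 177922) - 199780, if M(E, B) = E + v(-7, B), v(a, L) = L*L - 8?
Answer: -84932006/225 ≈ -3.7748e+5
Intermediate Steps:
v(a, L) = -8 + L² (v(a, L) = L² - 8 = -8 + L²)
M(E, B) = -8 + E + B² (M(E, B) = E + (-8 + B²) = -8 + E + B²)
(M(200, (80 - 168)/(-14 + 29)) - 177922) - 199780 = ((-8 + 200 + ((80 - 168)/(-14 + 29))²) - 177922) - 199780 = ((-8 + 200 + (-88/15)²) - 177922) - 199780 = ((-8 + 200 + 7744/225) - 177922) - 199780 = (50944/225 - 177922) - 199780 = -39981506/225 - 199780 = -84932006/225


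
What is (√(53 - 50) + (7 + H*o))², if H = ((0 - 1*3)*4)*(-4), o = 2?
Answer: (103 + √3)² ≈ 10969.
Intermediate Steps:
H = 48 (H = ((0 - 3)*4)*(-4) = -3*4*(-4) = -12*(-4) = 48)
(√(53 - 50) + (7 + H*o))² = (√(53 - 50) + (7 + 48*2))² = (√3 + (7 + 96))² = (√3 + 103)² = (103 + √3)²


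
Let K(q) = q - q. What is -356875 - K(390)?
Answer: -356875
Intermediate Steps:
K(q) = 0
-356875 - K(390) = -356875 - 1*0 = -356875 + 0 = -356875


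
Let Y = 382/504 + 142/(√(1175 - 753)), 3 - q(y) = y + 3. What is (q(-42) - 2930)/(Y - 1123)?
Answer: 43427743944480/16874858705947 + 13021368192*√422/16874858705947 ≈ 2.5894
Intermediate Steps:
q(y) = -y (q(y) = 3 - (y + 3) = 3 - (3 + y) = 3 + (-3 - y) = -y)
Y = 191/252 + 71*√422/211 (Y = 382*(1/504) + 142/(√422) = 191/252 + 142*(√422/422) = 191/252 + 71*√422/211 ≈ 7.6704)
(q(-42) - 2930)/(Y - 1123) = (-1*(-42) - 2930)/((191/252 + 71*√422/211) - 1123) = (42 - 2930)/(-282805/252 + 71*√422/211) = -2888/(-282805/252 + 71*√422/211)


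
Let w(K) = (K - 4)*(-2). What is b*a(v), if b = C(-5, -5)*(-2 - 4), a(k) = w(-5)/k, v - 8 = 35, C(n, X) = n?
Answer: 540/43 ≈ 12.558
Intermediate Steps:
w(K) = 8 - 2*K (w(K) = (-4 + K)*(-2) = 8 - 2*K)
v = 43 (v = 8 + 35 = 43)
a(k) = 18/k (a(k) = (8 - 2*(-5))/k = (8 + 10)/k = 18/k)
b = 30 (b = -5*(-2 - 4) = -5*(-6) = 30)
b*a(v) = 30*(18/43) = 540/43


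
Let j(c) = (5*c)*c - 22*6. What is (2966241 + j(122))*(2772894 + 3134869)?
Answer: 17962724726627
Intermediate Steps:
j(c) = -132 + 5*c**2 (j(c) = 5*c**2 - 132 = -132 + 5*c**2)
(2966241 + j(122))*(2772894 + 3134869) = (2966241 + (-132 + 5*122**2))*(2772894 + 3134869) = (2966241 + (-132 + 5*14884))*5907763 = (2966241 + (-132 + 74420))*5907763 = (2966241 + 74288)*5907763 = 3040529*5907763 = 17962724726627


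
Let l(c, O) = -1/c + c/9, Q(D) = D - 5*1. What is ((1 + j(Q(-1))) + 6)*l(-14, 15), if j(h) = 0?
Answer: -187/18 ≈ -10.389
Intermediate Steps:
Q(D) = -5 + D (Q(D) = D - 5 = -5 + D)
l(c, O) = -1/c + c/9 (l(c, O) = -1/c + c*(⅑) = -1/c + c/9)
((1 + j(Q(-1))) + 6)*l(-14, 15) = ((1 + 0) + 6)*(-1/(-14) + (⅑)*(-14)) = (1 + 6)*(-1*(-1/14) - 14/9) = 7*(1/14 - 14/9) = 7*(-187/126) = -187/18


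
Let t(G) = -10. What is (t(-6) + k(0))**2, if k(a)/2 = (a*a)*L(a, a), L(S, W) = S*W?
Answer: 100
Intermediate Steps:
k(a) = 2*a**4 (k(a) = 2*((a*a)*(a*a)) = 2*(a**2*a**2) = 2*a**4)
(t(-6) + k(0))**2 = (-10 + 2*0**4)**2 = (-10 + 2*0)**2 = (-10 + 0)**2 = (-10)**2 = 100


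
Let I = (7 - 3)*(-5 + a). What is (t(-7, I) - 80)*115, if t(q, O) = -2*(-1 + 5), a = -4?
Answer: -10120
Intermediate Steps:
I = -36 (I = (7 - 3)*(-5 - 4) = 4*(-9) = -36)
t(q, O) = -8 (t(q, O) = -2*4 = -8)
(t(-7, I) - 80)*115 = (-8 - 80)*115 = -88*115 = -10120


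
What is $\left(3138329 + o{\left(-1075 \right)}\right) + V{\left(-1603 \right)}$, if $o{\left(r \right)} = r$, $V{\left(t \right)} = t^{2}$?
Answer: $5706863$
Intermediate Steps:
$\left(3138329 + o{\left(-1075 \right)}\right) + V{\left(-1603 \right)} = \left(3138329 - 1075\right) + \left(-1603\right)^{2} = 3137254 + 2569609 = 5706863$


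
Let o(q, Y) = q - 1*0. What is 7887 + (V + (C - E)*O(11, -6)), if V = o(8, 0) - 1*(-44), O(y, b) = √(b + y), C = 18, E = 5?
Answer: 7939 + 13*√5 ≈ 7968.1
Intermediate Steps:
o(q, Y) = q (o(q, Y) = q + 0 = q)
V = 52 (V = 8 - 1*(-44) = 8 + 44 = 52)
7887 + (V + (C - E)*O(11, -6)) = 7887 + (52 + (18 - 1*5)*√(-6 + 11)) = 7887 + (52 + (18 - 5)*√5) = 7887 + (52 + 13*√5) = 7939 + 13*√5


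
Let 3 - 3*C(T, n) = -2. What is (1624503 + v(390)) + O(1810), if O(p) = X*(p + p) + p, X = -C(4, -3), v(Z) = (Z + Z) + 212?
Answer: 4863815/3 ≈ 1.6213e+6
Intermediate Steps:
C(T, n) = 5/3 (C(T, n) = 1 - ⅓*(-2) = 1 + ⅔ = 5/3)
v(Z) = 212 + 2*Z (v(Z) = 2*Z + 212 = 212 + 2*Z)
X = -5/3 (X = -1*5/3 = -5/3 ≈ -1.6667)
O(p) = -7*p/3 (O(p) = -5*(p + p)/3 + p = -10*p/3 + p = -7*p/3)
(1624503 + v(390)) + O(1810) = (1624503 + (212 + 2*390)) - 7/3*1810 = (1624503 + (212 + 780)) - 12670/3 = (1624503 + 992) - 12670/3 = 1625495 - 12670/3 = 4863815/3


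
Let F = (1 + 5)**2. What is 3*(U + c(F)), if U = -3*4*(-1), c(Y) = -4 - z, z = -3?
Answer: 33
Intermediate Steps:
F = 36 (F = 6**2 = 36)
c(Y) = -1 (c(Y) = -4 - 1*(-3) = -4 + 3 = -1)
U = 12 (U = -12*(-1) = 12)
3*(U + c(F)) = 3*(12 - 1) = 3*11 = 33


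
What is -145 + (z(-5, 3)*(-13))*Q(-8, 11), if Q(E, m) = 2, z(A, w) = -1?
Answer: -119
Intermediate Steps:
-145 + (z(-5, 3)*(-13))*Q(-8, 11) = -145 - 1*(-13)*2 = -145 + 13*2 = -145 + 26 = -119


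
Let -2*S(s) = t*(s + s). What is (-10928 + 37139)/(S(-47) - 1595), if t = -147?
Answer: -26211/8504 ≈ -3.0822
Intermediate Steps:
S(s) = 147*s (S(s) = -(-147)*(s + s)/2 = -(-147)*2*s/2 = -(-147)*s = 147*s)
(-10928 + 37139)/(S(-47) - 1595) = (-10928 + 37139)/(147*(-47) - 1595) = 26211/(-6909 - 1595) = 26211/(-8504) = 26211*(-1/8504) = -26211/8504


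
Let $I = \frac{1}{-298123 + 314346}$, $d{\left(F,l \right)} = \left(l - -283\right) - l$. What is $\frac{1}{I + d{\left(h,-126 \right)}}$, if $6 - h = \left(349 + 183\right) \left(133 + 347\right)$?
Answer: $\frac{16223}{4591110} \approx 0.0035336$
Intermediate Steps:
$h = -255354$ ($h = 6 - \left(349 + 183\right) \left(133 + 347\right) = 6 - 532 \cdot 480 = 6 - 255360 = -255354$)
$d{\left(F,l \right)} = 283$ ($d{\left(F,l \right)} = \left(l + 283\right) - l = \left(283 + l\right) - l = 283$)
$I = \frac{1}{16223} \approx 6.1641 \cdot 10^{-5}$
$\frac{1}{I + d{\left(h,-126 \right)}} = \frac{1}{\frac{1}{16223} + 283} = \frac{1}{\frac{4591110}{16223}} = \frac{16223}{4591110}$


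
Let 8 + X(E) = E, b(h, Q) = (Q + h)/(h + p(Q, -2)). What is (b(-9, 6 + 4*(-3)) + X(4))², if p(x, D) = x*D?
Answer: 81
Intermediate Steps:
p(x, D) = D*x
b(h, Q) = (Q + h)/(h - 2*Q)
X(E) = -8 + E
(b(-9, 6 + 4*(-3)) + X(4))² = (((6 + 4*(-3)) - 9)/(-9 - 2*(6 + 4*(-3))) + (-8 + 4))² = (((6 - 12) - 9)/(-9 - 2*(6 - 12)) - 4)² = ((-6 - 9)/(-9 - 2*(-6)) - 4)² = (-15/(-9 + 12) - 4)² = (-15/3 - 4)² = ((⅓)*(-15) - 4)² = (-5 - 4)² = (-9)² = 81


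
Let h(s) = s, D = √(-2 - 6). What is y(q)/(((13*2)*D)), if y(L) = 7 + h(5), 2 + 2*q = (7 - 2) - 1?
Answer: -3*I*√2/26 ≈ -0.16318*I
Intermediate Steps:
D = 2*I*√2 (D = √(-8) = 2*I*√2 ≈ 2.8284*I)
q = 1 (q = -1 + ((7 - 2) - 1)/2 = -1 + (5 - 1)/2 = -1 + (½)*4 = -1 + 2 = 1)
y(L) = 12 (y(L) = 7 + 5 = 12)
y(q)/(((13*2)*D)) = 12/(((13*2)*(2*I*√2))) = 12/((26*(2*I*√2))) = 12/((52*I*√2)) = 12*(-I*√2/104) = -3*I*√2/26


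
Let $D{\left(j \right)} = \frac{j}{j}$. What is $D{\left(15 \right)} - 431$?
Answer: $-430$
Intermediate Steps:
$D{\left(j \right)} = 1$
$D{\left(15 \right)} - 431 = 1 - 431 = -430$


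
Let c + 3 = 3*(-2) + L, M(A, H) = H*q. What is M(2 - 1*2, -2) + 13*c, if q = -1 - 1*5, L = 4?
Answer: -53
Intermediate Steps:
q = -6 (q = -1 - 5 = -6)
M(A, H) = -6*H (M(A, H) = H*(-6) = -6*H)
c = -5 (c = -3 + (3*(-2) + 4) = -3 + (-6 + 4) = -3 - 2 = -5)
M(2 - 1*2, -2) + 13*c = -6*(-2) + 13*(-5) = 12 - 65 = -53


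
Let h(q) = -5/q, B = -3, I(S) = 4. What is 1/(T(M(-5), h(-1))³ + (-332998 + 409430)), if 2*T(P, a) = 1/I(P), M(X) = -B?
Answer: 512/39133185 ≈ 1.3084e-5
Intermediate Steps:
M(X) = 3 (M(X) = -1*(-3) = 3)
T(P, a) = ⅛ (T(P, a) = (½)/4 = (½)*(¼) = ⅛)
1/(T(M(-5), h(-1))³ + (-332998 + 409430)) = 1/((⅛)³ + (-332998 + 409430)) = 1/(1/512 + 76432) = 1/(39133185/512) = 512/39133185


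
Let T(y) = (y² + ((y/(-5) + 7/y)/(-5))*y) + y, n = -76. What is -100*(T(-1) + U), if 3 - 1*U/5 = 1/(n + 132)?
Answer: -18971/14 ≈ -1355.1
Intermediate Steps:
T(y) = y + y² + y*(-7/(5*y) + y/25) (T(y) = (y² + ((y*(-⅕) + 7/y)*(-⅕))*y) + y = (y² + ((-y/5 + 7/y)*(-⅕))*y) + y = (y² + ((7/y - y/5)*(-⅕))*y) + y = (y² + (-7/(5*y) + y/25)*y) + y = (y² + y*(-7/(5*y) + y/25)) + y = y + y² + y*(-7/(5*y) + y/25))
U = 835/56 (U = 15 - 5/(-76 + 132) = 15 - 5/56 = 835/56 ≈ 14.911)
-100*(T(-1) + U) = -100*((-7/5 - 1 + (26/25)*(-1)²) + 835/56) = -100*((-7/5 - 1 + (26/25)*1) + 835/56) = -100*((-7/5 - 1 + 26/25) + 835/56) = -100*(-34/25 + 835/56) = -100*18971/1400 = -18971/14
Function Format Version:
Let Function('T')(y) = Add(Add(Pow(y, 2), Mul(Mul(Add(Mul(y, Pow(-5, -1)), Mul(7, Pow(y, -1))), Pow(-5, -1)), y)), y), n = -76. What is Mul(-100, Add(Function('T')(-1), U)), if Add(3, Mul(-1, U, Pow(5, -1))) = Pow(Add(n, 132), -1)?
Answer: Rational(-18971, 14) ≈ -1355.1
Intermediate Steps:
Function('T')(y) = Add(y, Pow(y, 2), Mul(y, Add(Mul(Rational(-7, 5), Pow(y, -1)), Mul(Rational(1, 25), y)))) (Function('T')(y) = Add(Add(Pow(y, 2), Mul(Mul(Add(Mul(y, Rational(-1, 5)), Mul(7, Pow(y, -1))), Rational(-1, 5)), y)), y) = Add(Add(Pow(y, 2), Mul(Mul(Add(Mul(Rational(-1, 5), y), Mul(7, Pow(y, -1))), Rational(-1, 5)), y)), y) = Add(Add(Pow(y, 2), Mul(Mul(Add(Mul(7, Pow(y, -1)), Mul(Rational(-1, 5), y)), Rational(-1, 5)), y)), y) = Add(Add(Pow(y, 2), Mul(Add(Mul(Rational(-7, 5), Pow(y, -1)), Mul(Rational(1, 25), y)), y)), y) = Add(Add(Pow(y, 2), Mul(y, Add(Mul(Rational(-7, 5), Pow(y, -1)), Mul(Rational(1, 25), y)))), y) = Add(y, Pow(y, 2), Mul(y, Add(Mul(Rational(-7, 5), Pow(y, -1)), Mul(Rational(1, 25), y)))))
U = Rational(835, 56) (U = Add(15, Mul(-5, Pow(Add(-76, 132), -1))) = Add(15, Mul(-5, Pow(56, -1))) = Add(15, Mul(-5, Rational(1, 56))) = Add(15, Rational(-5, 56)) = Rational(835, 56) ≈ 14.911)
Mul(-100, Add(Function('T')(-1), U)) = Mul(-100, Add(Add(Rational(-7, 5), -1, Mul(Rational(26, 25), Pow(-1, 2))), Rational(835, 56))) = Mul(-100, Add(Add(Rational(-7, 5), -1, Mul(Rational(26, 25), 1)), Rational(835, 56))) = Mul(-100, Add(Add(Rational(-7, 5), -1, Rational(26, 25)), Rational(835, 56))) = Mul(-100, Add(Rational(-34, 25), Rational(835, 56))) = Mul(-100, Rational(18971, 1400)) = Rational(-18971, 14)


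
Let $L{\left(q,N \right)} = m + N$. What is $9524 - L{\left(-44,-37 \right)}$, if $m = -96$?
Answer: $9657$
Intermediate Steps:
$L{\left(q,N \right)} = -96 + N$
$9524 - L{\left(-44,-37 \right)} = 9524 - \left(-96 - 37\right) = 9524 - -133 = 9524 + 133 = 9657$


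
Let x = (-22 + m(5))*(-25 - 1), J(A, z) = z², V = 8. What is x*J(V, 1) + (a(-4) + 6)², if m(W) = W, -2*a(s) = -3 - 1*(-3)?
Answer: 478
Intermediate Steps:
a(s) = 0 (a(s) = -(-3 - 1*(-3))/2 = -(-3 + 3)/2 = -½*0 = 0)
x = 442 (x = (-22 + 5)*(-25 - 1) = -17*(-26) = 442)
x*J(V, 1) + (a(-4) + 6)² = 442*1² + (0 + 6)² = 442*1 + 6² = 442 + 36 = 478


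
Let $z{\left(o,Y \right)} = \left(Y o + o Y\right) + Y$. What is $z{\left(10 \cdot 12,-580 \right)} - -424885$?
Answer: $285105$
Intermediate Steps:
$z{\left(o,Y \right)} = Y + 2 Y o$ ($z{\left(o,Y \right)} = \left(Y o + Y o\right) + Y = 2 Y o + Y = Y + 2 Y o$)
$z{\left(10 \cdot 12,-580 \right)} - -424885 = - 580 \left(1 + 2 \cdot 10 \cdot 12\right) - -424885 = - 580 \left(1 + 2 \cdot 120\right) + 424885 = - 580 \left(1 + 240\right) + 424885 = \left(-580\right) 241 + 424885 = -139780 + 424885 = 285105$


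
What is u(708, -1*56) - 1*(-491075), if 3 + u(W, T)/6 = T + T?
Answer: 490385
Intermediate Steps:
u(W, T) = -18 + 12*T (u(W, T) = -18 + 6*(T + T) = -18 + 6*(2*T) = -18 + 12*T)
u(708, -1*56) - 1*(-491075) = (-18 + 12*(-1*56)) - 1*(-491075) = (-18 + 12*(-56)) + 491075 = (-18 - 672) + 491075 = -690 + 491075 = 490385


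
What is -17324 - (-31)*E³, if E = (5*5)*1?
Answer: 467051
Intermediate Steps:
E = 25 (E = 25*1 = 25)
-17324 - (-31)*E³ = -17324 - (-31)*25³ = -17324 - (-31)*15625 = -17324 - 1*(-484375) = -17324 + 484375 = 467051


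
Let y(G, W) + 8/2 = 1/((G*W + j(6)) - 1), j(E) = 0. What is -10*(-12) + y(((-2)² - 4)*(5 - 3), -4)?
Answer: 115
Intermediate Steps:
y(G, W) = -4 + 1/(-1 + G*W) (y(G, W) = -4 + 1/((G*W + 0) - 1) = -4 + 1/(G*W - 1) = -4 + 1/(-1 + G*W))
-10*(-12) + y(((-2)² - 4)*(5 - 3), -4) = -10*(-12) + (5 - 4*((-2)² - 4)*(5 - 3)*(-4))/(-1 + (((-2)² - 4)*(5 - 3))*(-4)) = 120 + (5 - 4*(4 - 4)*2*(-4))/(-1 + ((4 - 4)*2)*(-4)) = 120 + (5 - 4*0*2*(-4))/(-1 + (0*2)*(-4)) = 120 + (5 - 4*0*(-4))/(-1 + 0*(-4)) = 120 + (5 + 0)/(-1 + 0) = 120 + 5/(-1) = 120 - 1*5 = 120 - 5 = 115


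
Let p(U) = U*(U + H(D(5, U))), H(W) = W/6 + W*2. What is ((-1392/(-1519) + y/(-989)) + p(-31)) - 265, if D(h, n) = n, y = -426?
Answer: 25053831371/9013746 ≈ 2779.5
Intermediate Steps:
H(W) = 13*W/6 (H(W) = W*(1/6) + 2*W = W/6 + 2*W = 13*W/6)
p(U) = 19*U**2/6 (p(U) = U*(U + 13*U/6) = U*(19*U/6) = 19*U**2/6)
((-1392/(-1519) + y/(-989)) + p(-31)) - 265 = ((-1392/(-1519) - 426/(-989)) + (19/6)*(-31)**2) - 265 = ((-1392*(-1/1519) - 426*(-1/989)) + (19/6)*961) - 265 = ((1392/1519 + 426/989) + 18259/6) - 265 = (2023782/1502291 + 18259/6) - 265 = 27442474061/9013746 - 265 = 25053831371/9013746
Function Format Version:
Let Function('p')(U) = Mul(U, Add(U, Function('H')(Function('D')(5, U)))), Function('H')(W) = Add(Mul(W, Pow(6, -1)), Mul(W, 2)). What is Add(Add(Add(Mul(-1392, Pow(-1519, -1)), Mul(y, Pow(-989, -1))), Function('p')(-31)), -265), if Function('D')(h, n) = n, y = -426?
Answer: Rational(25053831371, 9013746) ≈ 2779.5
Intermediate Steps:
Function('H')(W) = Mul(Rational(13, 6), W) (Function('H')(W) = Add(Mul(W, Rational(1, 6)), Mul(2, W)) = Add(Mul(Rational(1, 6), W), Mul(2, W)) = Mul(Rational(13, 6), W))
Function('p')(U) = Mul(Rational(19, 6), Pow(U, 2)) (Function('p')(U) = Mul(U, Add(U, Mul(Rational(13, 6), U))) = Mul(U, Mul(Rational(19, 6), U)) = Mul(Rational(19, 6), Pow(U, 2)))
Add(Add(Add(Mul(-1392, Pow(-1519, -1)), Mul(y, Pow(-989, -1))), Function('p')(-31)), -265) = Add(Add(Add(Mul(-1392, Pow(-1519, -1)), Mul(-426, Pow(-989, -1))), Mul(Rational(19, 6), Pow(-31, 2))), -265) = Add(Add(Add(Mul(-1392, Rational(-1, 1519)), Mul(-426, Rational(-1, 989))), Mul(Rational(19, 6), 961)), -265) = Add(Add(Add(Rational(1392, 1519), Rational(426, 989)), Rational(18259, 6)), -265) = Add(Add(Rational(2023782, 1502291), Rational(18259, 6)), -265) = Add(Rational(27442474061, 9013746), -265) = Rational(25053831371, 9013746)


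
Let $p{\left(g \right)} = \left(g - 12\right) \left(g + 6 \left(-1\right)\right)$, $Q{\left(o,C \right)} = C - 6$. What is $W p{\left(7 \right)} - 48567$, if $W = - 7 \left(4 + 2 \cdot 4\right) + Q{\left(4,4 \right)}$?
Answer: $-48137$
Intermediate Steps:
$Q{\left(o,C \right)} = -6 + C$ ($Q{\left(o,C \right)} = C - 6 = -6 + C$)
$W = -86$ ($W = - 7 \left(4 + 2 \cdot 4\right) + \left(-6 + 4\right) = - 7 \left(4 + 8\right) - 2 = \left(-7\right) 12 - 2 = -84 - 2 = -86$)
$p{\left(g \right)} = \left(-12 + g\right) \left(-6 + g\right)$ ($p{\left(g \right)} = \left(-12 + g\right) \left(g - 6\right) = \left(-12 + g\right) \left(-6 + g\right)$)
$W p{\left(7 \right)} - 48567 = - 86 \left(72 + 7^{2} - 126\right) - 48567 = - 86 \left(72 + 49 - 126\right) - 48567 = \left(-86\right) \left(-5\right) - 48567 = 430 - 48567 = -48137$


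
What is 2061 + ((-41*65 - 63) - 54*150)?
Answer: -8767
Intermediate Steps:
2061 + ((-41*65 - 63) - 54*150) = 2061 + ((-2665 - 63) - 1*8100) = 2061 + (-2728 - 8100) = 2061 - 10828 = -8767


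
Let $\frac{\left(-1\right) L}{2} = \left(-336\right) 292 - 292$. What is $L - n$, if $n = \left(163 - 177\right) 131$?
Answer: $198642$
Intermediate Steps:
$L = 196808$ ($L = - 2 \left(\left(-336\right) 292 - 292\right) = - 2 \left(-98112 - 292\right) = \left(-2\right) \left(-98404\right) = 196808$)
$n = -1834$ ($n = \left(-14\right) 131 = -1834$)
$L - n = 196808 - -1834 = 196808 + 1834 = 198642$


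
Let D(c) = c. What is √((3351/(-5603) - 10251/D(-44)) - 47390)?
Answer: I*√716536787838443/123266 ≈ 217.16*I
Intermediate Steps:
√((3351/(-5603) - 10251/D(-44)) - 47390) = √((3351/(-5603) - 10251/(-44)) - 47390) = √((3351*(-1/5603) - 10251*(-1/44)) - 47390) = √((-3351/5603 + 10251/44) - 47390) = √(57288909/246532 - 47390) = √(-11625862571/246532) = I*√716536787838443/123266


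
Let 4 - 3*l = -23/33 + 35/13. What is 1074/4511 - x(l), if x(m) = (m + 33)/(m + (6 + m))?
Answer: -185325433/42592862 ≈ -4.3511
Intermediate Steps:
l = 860/1287 (l = 4/3 - (-23/33 + 35/13)/3 = 4/3 - ⅓*856/429 = 4/3 - 856/1287 = 860/1287 ≈ 0.66822)
x(m) = (33 + m)/(6 + 2*m)
1074/4511 - x(l) = 1074/4511 - (33 + 860/1287)/(2*(3 + 860/1287)) = 1074*(1/4511) - 43331/(2*4721/1287*1287) = 1074/4511 - 1287*43331/(2*4721*1287) = 1074/4511 - 1*43331/9442 = 1074/4511 - 43331/9442 = -185325433/42592862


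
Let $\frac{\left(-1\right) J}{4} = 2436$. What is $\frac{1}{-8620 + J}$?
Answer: $- \frac{1}{18364} \approx -5.4454 \cdot 10^{-5}$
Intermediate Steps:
$J = -9744$ ($J = \left(-4\right) 2436 = -9744$)
$\frac{1}{-8620 + J} = \frac{1}{-8620 - 9744} = \frac{1}{-18364} = - \frac{1}{18364}$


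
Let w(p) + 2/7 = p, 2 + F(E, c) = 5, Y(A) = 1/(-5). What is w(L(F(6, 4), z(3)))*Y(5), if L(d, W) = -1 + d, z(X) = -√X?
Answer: -12/35 ≈ -0.34286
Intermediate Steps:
Y(A) = -⅕
F(E, c) = 3 (F(E, c) = -2 + 5 = 3)
w(p) = -2/7 + p
w(L(F(6, 4), z(3)))*Y(5) = (-2/7 + (-1 + 3))*(-⅕) = (-2/7 + 2)*(-⅕) = (12/7)*(-⅕) = -12/35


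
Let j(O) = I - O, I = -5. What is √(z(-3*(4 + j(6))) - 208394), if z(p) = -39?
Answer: I*√208433 ≈ 456.54*I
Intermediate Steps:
j(O) = -5 - O
√(z(-3*(4 + j(6))) - 208394) = √(-39 - 208394) = √(-208433) = I*√208433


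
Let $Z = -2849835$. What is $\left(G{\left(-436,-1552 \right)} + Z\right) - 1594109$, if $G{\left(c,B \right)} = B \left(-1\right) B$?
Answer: $-6852648$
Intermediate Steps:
$G{\left(c,B \right)} = - B^{2}$ ($G{\left(c,B \right)} = - B B = - B^{2}$)
$\left(G{\left(-436,-1552 \right)} + Z\right) - 1594109 = \left(- \left(-1552\right)^{2} - 2849835\right) - 1594109 = \left(\left(-1\right) 2408704 - 2849835\right) - 1594109 = \left(-2408704 - 2849835\right) - 1594109 = -5258539 - 1594109 = -6852648$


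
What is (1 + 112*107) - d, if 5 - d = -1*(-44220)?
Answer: 56200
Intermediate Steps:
d = -44215 (d = 5 - (-1)*(-44220) = 5 - 1*44220 = 5 - 44220 = -44215)
(1 + 112*107) - d = (1 + 112*107) - 1*(-44215) = (1 + 11984) + 44215 = 11985 + 44215 = 56200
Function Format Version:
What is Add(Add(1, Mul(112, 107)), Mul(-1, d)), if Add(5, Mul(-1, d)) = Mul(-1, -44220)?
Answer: 56200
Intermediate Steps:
d = -44215 (d = Add(5, Mul(-1, Mul(-1, -44220))) = Add(5, Mul(-1, 44220)) = Add(5, -44220) = -44215)
Add(Add(1, Mul(112, 107)), Mul(-1, d)) = Add(Add(1, Mul(112, 107)), Mul(-1, -44215)) = Add(Add(1, 11984), 44215) = Add(11985, 44215) = 56200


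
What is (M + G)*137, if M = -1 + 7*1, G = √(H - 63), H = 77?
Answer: 822 + 137*√14 ≈ 1334.6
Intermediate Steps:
G = √14 (G = √(77 - 63) = √14 ≈ 3.7417)
M = 6 (M = -1 + 7 = 6)
(M + G)*137 = (6 + √14)*137 = 822 + 137*√14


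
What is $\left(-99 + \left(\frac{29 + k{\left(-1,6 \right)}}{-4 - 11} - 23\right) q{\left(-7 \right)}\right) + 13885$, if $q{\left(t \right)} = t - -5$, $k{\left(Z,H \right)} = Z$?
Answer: $\frac{207536}{15} \approx 13836.0$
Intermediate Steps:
$q{\left(t \right)} = 5 + t$ ($q{\left(t \right)} = t + 5 = 5 + t$)
$\left(-99 + \left(\frac{29 + k{\left(-1,6 \right)}}{-4 - 11} - 23\right) q{\left(-7 \right)}\right) + 13885 = \left(-99 + \left(\frac{29 - 1}{-4 - 11} - 23\right) \left(5 - 7\right)\right) + 13885 = \left(-99 + \left(\frac{28}{-15} - 23\right) \left(-2\right)\right) + 13885 = \left(-99 + \left(28 \left(- \frac{1}{15}\right) - 23\right) \left(-2\right)\right) + 13885 = \left(-99 + \left(- \frac{28}{15} - 23\right) \left(-2\right)\right) + 13885 = \left(-99 - - \frac{746}{15}\right) + 13885 = \left(-99 + \frac{746}{15}\right) + 13885 = - \frac{739}{15} + 13885 = \frac{207536}{15}$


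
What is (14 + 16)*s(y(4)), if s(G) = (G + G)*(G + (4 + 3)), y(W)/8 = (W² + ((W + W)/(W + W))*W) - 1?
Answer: 1450080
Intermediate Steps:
y(W) = -8 + 8*W + 8*W² (y(W) = 8*((W² + ((W + W)/(W + W))*W) - 1) = 8*((W² + ((2*W)/((2*W)))*W) - 1) = 8*((W² + ((2*W)*(1/(2*W)))*W) - 1) = 8*((W² + 1*W) - 1) = 8*((W² + W) - 1) = 8*((W + W²) - 1) = 8*(-1 + W + W²) = -8 + 8*W + 8*W²)
s(G) = 2*G*(7 + G) (s(G) = (2*G)*(G + 7) = (2*G)*(7 + G) = 2*G*(7 + G))
(14 + 16)*s(y(4)) = (14 + 16)*(2*(-8 + 8*4 + 8*4²)*(7 + (-8 + 8*4 + 8*4²))) = 30*(2*(-8 + 32 + 8*16)*(7 + (-8 + 32 + 8*16))) = 30*(2*(-8 + 32 + 128)*(7 + (-8 + 32 + 128))) = 30*(2*152*(7 + 152)) = 30*(2*152*159) = 30*48336 = 1450080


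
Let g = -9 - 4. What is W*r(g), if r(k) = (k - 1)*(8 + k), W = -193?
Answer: -13510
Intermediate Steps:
g = -13
r(k) = (-1 + k)*(8 + k)
W*r(g) = -193*(-8 + (-13)² + 7*(-13)) = -193*(-8 + 169 - 91) = -193*70 = -13510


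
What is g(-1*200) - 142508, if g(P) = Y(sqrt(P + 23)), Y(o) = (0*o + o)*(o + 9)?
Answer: -142685 + 9*I*sqrt(177) ≈ -1.4269e+5 + 119.74*I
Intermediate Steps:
Y(o) = o*(9 + o) (Y(o) = (0 + o)*(9 + o) = o*(9 + o))
g(P) = sqrt(23 + P)*(9 + sqrt(23 + P)) (g(P) = sqrt(P + 23)*(9 + sqrt(P + 23)) = sqrt(23 + P)*(9 + sqrt(23 + P)))
g(-1*200) - 142508 = (23 - 1*200 + 9*sqrt(23 - 1*200)) - 142508 = (23 - 200 + 9*sqrt(23 - 200)) - 142508 = (23 - 200 + 9*sqrt(-177)) - 142508 = (23 - 200 + 9*(I*sqrt(177))) - 142508 = (23 - 200 + 9*I*sqrt(177)) - 142508 = (-177 + 9*I*sqrt(177)) - 142508 = -142685 + 9*I*sqrt(177)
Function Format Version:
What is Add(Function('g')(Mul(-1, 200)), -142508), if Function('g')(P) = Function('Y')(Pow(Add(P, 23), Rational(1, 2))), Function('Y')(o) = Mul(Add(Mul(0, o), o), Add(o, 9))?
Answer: Add(-142685, Mul(9, I, Pow(177, Rational(1, 2)))) ≈ Add(-1.4269e+5, Mul(119.74, I))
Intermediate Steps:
Function('Y')(o) = Mul(o, Add(9, o)) (Function('Y')(o) = Mul(Add(0, o), Add(9, o)) = Mul(o, Add(9, o)))
Function('g')(P) = Mul(Pow(Add(23, P), Rational(1, 2)), Add(9, Pow(Add(23, P), Rational(1, 2)))) (Function('g')(P) = Mul(Pow(Add(P, 23), Rational(1, 2)), Add(9, Pow(Add(P, 23), Rational(1, 2)))) = Mul(Pow(Add(23, P), Rational(1, 2)), Add(9, Pow(Add(23, P), Rational(1, 2)))))
Add(Function('g')(Mul(-1, 200)), -142508) = Add(Add(23, Mul(-1, 200), Mul(9, Pow(Add(23, Mul(-1, 200)), Rational(1, 2)))), -142508) = Add(Add(23, -200, Mul(9, Pow(Add(23, -200), Rational(1, 2)))), -142508) = Add(Add(23, -200, Mul(9, Pow(-177, Rational(1, 2)))), -142508) = Add(Add(23, -200, Mul(9, Mul(I, Pow(177, Rational(1, 2))))), -142508) = Add(Add(23, -200, Mul(9, I, Pow(177, Rational(1, 2)))), -142508) = Add(Add(-177, Mul(9, I, Pow(177, Rational(1, 2)))), -142508) = Add(-142685, Mul(9, I, Pow(177, Rational(1, 2))))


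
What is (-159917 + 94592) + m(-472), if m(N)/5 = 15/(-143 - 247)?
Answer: -1698455/26 ≈ -65325.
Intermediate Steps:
m(N) = -5/26 (m(N) = 5*(15/(-143 - 247)) = 5*(15/(-390)) = 5*(15*(-1/390)) = 5*(-1/26) = -5/26)
(-159917 + 94592) + m(-472) = (-159917 + 94592) - 5/26 = -65325 - 5/26 = -1698455/26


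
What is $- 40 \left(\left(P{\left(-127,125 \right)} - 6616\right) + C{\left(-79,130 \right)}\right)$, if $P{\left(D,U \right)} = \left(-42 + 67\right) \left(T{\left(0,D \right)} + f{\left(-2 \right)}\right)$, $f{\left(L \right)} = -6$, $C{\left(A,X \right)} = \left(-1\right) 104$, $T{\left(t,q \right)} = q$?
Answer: $401800$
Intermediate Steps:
$C{\left(A,X \right)} = -104$
$P{\left(D,U \right)} = -150 + 25 D$ ($P{\left(D,U \right)} = \left(-42 + 67\right) \left(D - 6\right) = 25 \left(-6 + D\right) = -150 + 25 D$)
$- 40 \left(\left(P{\left(-127,125 \right)} - 6616\right) + C{\left(-79,130 \right)}\right) = - 40 \left(\left(\left(-150 + 25 \left(-127\right)\right) - 6616\right) - 104\right) = - 40 \left(\left(\left(-150 - 3175\right) - 6616\right) - 104\right) = - 40 \left(\left(-3325 - 6616\right) - 104\right) = - 40 \left(-9941 - 104\right) = \left(-40\right) \left(-10045\right) = 401800$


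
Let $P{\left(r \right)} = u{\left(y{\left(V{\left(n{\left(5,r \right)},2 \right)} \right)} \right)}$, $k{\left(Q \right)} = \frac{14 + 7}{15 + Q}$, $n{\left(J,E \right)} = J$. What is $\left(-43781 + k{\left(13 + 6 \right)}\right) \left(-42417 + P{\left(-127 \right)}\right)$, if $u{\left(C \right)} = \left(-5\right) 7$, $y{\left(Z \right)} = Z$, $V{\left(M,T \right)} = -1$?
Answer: $\frac{31595601458}{17} \approx 1.8586 \cdot 10^{9}$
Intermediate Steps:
$k{\left(Q \right)} = \frac{21}{15 + Q}$
$u{\left(C \right)} = -35$
$P{\left(r \right)} = -35$
$\left(-43781 + k{\left(13 + 6 \right)}\right) \left(-42417 + P{\left(-127 \right)}\right) = \left(-43781 + \frac{21}{15 + \left(13 + 6\right)}\right) \left(-42417 - 35\right) = \left(-43781 + \frac{21}{15 + 19}\right) \left(-42452\right) = \left(-43781 + \frac{21}{34}\right) \left(-42452\right) = \left(- \frac{1488533}{34}\right) \left(-42452\right) = \frac{31595601458}{17}$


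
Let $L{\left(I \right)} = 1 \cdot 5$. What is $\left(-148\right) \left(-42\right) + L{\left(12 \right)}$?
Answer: $6221$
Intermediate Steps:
$L{\left(I \right)} = 5$
$\left(-148\right) \left(-42\right) + L{\left(12 \right)} = \left(-148\right) \left(-42\right) + 5 = 6216 + 5 = 6221$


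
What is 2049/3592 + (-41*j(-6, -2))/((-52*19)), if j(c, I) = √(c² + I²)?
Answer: 2049/3592 + 41*√10/494 ≈ 0.83289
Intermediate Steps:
j(c, I) = √(I² + c²)
2049/3592 + (-41*j(-6, -2))/((-52*19)) = 2049/3592 + (-41*√((-2)² + (-6)²))/((-52*19)) = 2049*(1/3592) - 41*√(4 + 36)/(-988) = 2049/3592 - 82*√10*(-1/988) = 2049/3592 + 41*√10/494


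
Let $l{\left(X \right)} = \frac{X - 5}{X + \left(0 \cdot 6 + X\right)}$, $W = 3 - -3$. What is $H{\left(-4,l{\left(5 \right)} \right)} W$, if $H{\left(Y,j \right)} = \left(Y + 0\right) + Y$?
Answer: $-48$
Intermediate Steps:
$W = 6$ ($W = 3 + 3 = 6$)
$l{\left(X \right)} = \frac{-5 + X}{2 X}$ ($l{\left(X \right)} = \frac{-5 + X}{X + \left(0 + X\right)} = \frac{-5 + X}{X + X} = \frac{-5 + X}{2 X}$)
$H{\left(Y,j \right)} = 2 Y$ ($H{\left(Y,j \right)} = Y + Y = 2 Y$)
$H{\left(-4,l{\left(5 \right)} \right)} W = 2 \left(-4\right) 6 = \left(-8\right) 6 = -48$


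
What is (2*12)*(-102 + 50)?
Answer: -1248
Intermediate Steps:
(2*12)*(-102 + 50) = 24*(-52) = -1248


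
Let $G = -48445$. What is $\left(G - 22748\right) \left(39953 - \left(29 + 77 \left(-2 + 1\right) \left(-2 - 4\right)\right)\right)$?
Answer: $-2809418166$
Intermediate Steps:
$\left(G - 22748\right) \left(39953 - \left(29 + 77 \left(-2 + 1\right) \left(-2 - 4\right)\right)\right) = \left(-48445 - 22748\right) \left(39953 - \left(29 + 77 \left(-2 + 1\right) \left(-2 - 4\right)\right)\right) = - 71193 \left(39953 - \left(29 + 77 \left(- (-2 - 4)\right)\right)\right) = - 71193 \left(39953 - \left(29 + 77 \left(\left(-1\right) \left(-6\right)\right)\right)\right) = - 71193 \left(39953 - 491\right) = \left(-71193\right) 39462 = -2809418166$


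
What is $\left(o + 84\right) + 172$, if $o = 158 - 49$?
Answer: $365$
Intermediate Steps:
$o = 109$
$\left(o + 84\right) + 172 = \left(109 + 84\right) + 172 = 193 + 172 = 365$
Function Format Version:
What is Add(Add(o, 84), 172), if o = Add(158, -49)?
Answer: 365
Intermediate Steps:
o = 109
Add(Add(o, 84), 172) = Add(Add(109, 84), 172) = Add(193, 172) = 365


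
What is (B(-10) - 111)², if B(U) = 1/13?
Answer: 2079364/169 ≈ 12304.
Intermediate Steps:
B(U) = 1/13
(B(-10) - 111)² = (1/13 - 111)² = (-1442/13)² = 2079364/169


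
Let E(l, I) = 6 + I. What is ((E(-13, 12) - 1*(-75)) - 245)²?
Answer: 23104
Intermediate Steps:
((E(-13, 12) - 1*(-75)) - 245)² = (((6 + 12) - 1*(-75)) - 245)² = ((18 + 75) - 245)² = (93 - 245)² = (-152)² = 23104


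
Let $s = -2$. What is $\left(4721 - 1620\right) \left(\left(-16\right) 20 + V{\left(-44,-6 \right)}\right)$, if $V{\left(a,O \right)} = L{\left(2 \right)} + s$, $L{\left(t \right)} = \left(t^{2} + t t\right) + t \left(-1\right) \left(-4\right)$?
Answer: $-948906$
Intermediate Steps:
$L{\left(t \right)} = 2 t^{2} + 4 t$ ($L{\left(t \right)} = \left(t^{2} + t^{2}\right) + - t \left(-4\right) = 2 t^{2} + 4 t$)
$V{\left(a,O \right)} = 14$ ($V{\left(a,O \right)} = 2 \cdot 2 \left(2 + 2\right) - 2 = 2 \cdot 2 \cdot 4 - 2 = 16 - 2 = 14$)
$\left(4721 - 1620\right) \left(\left(-16\right) 20 + V{\left(-44,-6 \right)}\right) = \left(4721 - 1620\right) \left(\left(-16\right) 20 + 14\right) = 3101 \left(-320 + 14\right) = 3101 \left(-306\right) = -948906$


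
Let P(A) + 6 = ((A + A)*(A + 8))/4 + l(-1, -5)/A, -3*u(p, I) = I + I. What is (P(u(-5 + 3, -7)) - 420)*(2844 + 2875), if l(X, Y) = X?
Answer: -40832843/18 ≈ -2.2685e+6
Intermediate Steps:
u(p, I) = -2*I/3 (u(p, I) = -(I + I)/3 = -2*I/3)
P(A) = -6 - 1/A + A*(8 + A)/2 (P(A) = -6 + (((A + A)*(A + 8))/4 - 1/A) = -6 + (((2*A)*(8 + A))*(1/4) - 1/A) = -6 + ((2*A*(8 + A))*(1/4) - 1/A) = -6 + (A*(8 + A)/2 - 1/A) = -6 + (-1/A + A*(8 + A)/2) = -6 - 1/A + A*(8 + A)/2)
(P(u(-5 + 3, -7)) - 420)*(2844 + 2875) = ((-6 + (-2/3*(-7))**2/2 - 1/((-2/3*(-7))) + 4*(-2/3*(-7))) - 420)*(2844 + 2875) = ((-6 + (14/3)**2/2 - 1/14/3 + 4*(14/3)) - 420)*5719 = ((-6 + (1/2)*(196/9) - 1*3/14 + 56/3) - 420)*5719 = ((-6 + 98/9 - 3/14 + 56/3) - 420)*5719 = (2941/126 - 420)*5719 = -49979/126*5719 = -40832843/18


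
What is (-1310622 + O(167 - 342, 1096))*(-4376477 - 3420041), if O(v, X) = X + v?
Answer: 10211107421118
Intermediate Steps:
(-1310622 + O(167 - 342, 1096))*(-4376477 - 3420041) = (-1310622 + (1096 + (167 - 342)))*(-4376477 - 3420041) = (-1310622 + (1096 - 175))*(-7796518) = (-1310622 + 921)*(-7796518) = -1309701*(-7796518) = 10211107421118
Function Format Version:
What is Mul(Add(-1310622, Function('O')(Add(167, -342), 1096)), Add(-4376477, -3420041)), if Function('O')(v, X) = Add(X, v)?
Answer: 10211107421118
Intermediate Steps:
Mul(Add(-1310622, Function('O')(Add(167, -342), 1096)), Add(-4376477, -3420041)) = Mul(Add(-1310622, Add(1096, Add(167, -342))), Add(-4376477, -3420041)) = Mul(Add(-1310622, Add(1096, -175)), -7796518) = Mul(Add(-1310622, 921), -7796518) = Mul(-1309701, -7796518) = 10211107421118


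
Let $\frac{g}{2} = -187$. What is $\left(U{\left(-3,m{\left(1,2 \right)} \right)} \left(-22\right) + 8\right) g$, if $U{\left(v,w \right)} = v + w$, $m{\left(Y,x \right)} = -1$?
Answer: $-35904$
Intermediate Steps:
$g = -374$ ($g = 2 \left(-187\right) = -374$)
$\left(U{\left(-3,m{\left(1,2 \right)} \right)} \left(-22\right) + 8\right) g = \left(\left(-3 - 1\right) \left(-22\right) + 8\right) \left(-374\right) = \left(\left(-4\right) \left(-22\right) + 8\right) \left(-374\right) = \left(88 + 8\right) \left(-374\right) = 96 \left(-374\right) = -35904$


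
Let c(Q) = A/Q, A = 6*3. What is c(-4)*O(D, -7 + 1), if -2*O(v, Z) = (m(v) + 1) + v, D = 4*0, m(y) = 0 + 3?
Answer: 9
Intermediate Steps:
m(y) = 3
A = 18
c(Q) = 18/Q
D = 0
O(v, Z) = -2 - v/2 (O(v, Z) = -((3 + 1) + v)/2 = -(4 + v)/2 = -2 - v/2)
c(-4)*O(D, -7 + 1) = (18/(-4))*(-2 - ½*0) = (18*(-¼))*(-2 + 0) = -9/2*(-2) = 9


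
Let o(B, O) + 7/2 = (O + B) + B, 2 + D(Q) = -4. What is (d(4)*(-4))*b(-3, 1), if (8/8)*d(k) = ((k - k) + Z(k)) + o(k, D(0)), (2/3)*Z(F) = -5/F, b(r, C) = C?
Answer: 27/2 ≈ 13.500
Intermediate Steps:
D(Q) = -6 (D(Q) = -2 - 4 = -6)
o(B, O) = -7/2 + O + 2*B (o(B, O) = -7/2 + ((O + B) + B) = -7/2 + ((B + O) + B) = -7/2 + (O + 2*B) = -7/2 + O + 2*B)
Z(F) = -15/(2*F) (Z(F) = 3*(-5/F)/2 = -15/(2*F))
d(k) = -19/2 + 2*k - 15/(2*k) (d(k) = ((k - k) - 15/(2*k)) + (-7/2 - 6 + 2*k) = (0 - 15/(2*k)) + (-19/2 + 2*k) = -15/(2*k) + (-19/2 + 2*k) = -19/2 + 2*k - 15/(2*k))
(d(4)*(-4))*b(-3, 1) = (((½)*(-15 + 4*(-19 + 4*4))/4)*(-4))*1 = (((½)*(¼)*(-15 + 4*(-19 + 16)))*(-4))*1 = (((½)*(¼)*(-15 + 4*(-3)))*(-4))*1 = (((½)*(¼)*(-15 - 12))*(-4))*1 = (((½)*(¼)*(-27))*(-4))*1 = -27/8*(-4)*1 = (27/2)*1 = 27/2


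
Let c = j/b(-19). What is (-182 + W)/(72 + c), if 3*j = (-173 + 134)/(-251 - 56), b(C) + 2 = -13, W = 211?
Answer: 133545/331547 ≈ 0.40279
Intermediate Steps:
b(C) = -15 (b(C) = -2 - 13 = -15)
j = 13/307 (j = ((-173 + 134)/(-251 - 56))/3 = (-39/(-307))/3 = (-39*(-1/307))/3 = (1/3)*(39/307) = 13/307 ≈ 0.042345)
c = -13/4605 (c = (13/307)/(-15) = (13/307)*(-1/15) = -13/4605 ≈ -0.0028230)
(-182 + W)/(72 + c) = (-182 + 211)/(72 - 13/4605) = 29/(331547/4605) = 29*(4605/331547) = 133545/331547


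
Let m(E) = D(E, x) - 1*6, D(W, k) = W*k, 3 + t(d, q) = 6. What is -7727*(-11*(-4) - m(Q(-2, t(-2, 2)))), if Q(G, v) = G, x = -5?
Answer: -309080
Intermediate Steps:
t(d, q) = 3 (t(d, q) = -3 + 6 = 3)
m(E) = -6 - 5*E (m(E) = E*(-5) - 1*6 = -5*E - 6 = -6 - 5*E)
-7727*(-11*(-4) - m(Q(-2, t(-2, 2)))) = -7727*(-11*(-4) - (-6 - 5*(-2))) = -7727*(44 - (-6 + 10)) = -7727*(44 - 1*4) = -7727*(44 - 4) = -7727*40 = -309080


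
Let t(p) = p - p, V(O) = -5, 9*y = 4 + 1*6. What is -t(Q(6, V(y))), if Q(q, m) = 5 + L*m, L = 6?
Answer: 0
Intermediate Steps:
y = 10/9 (y = (4 + 1*6)/9 = (4 + 6)/9 = (⅑)*10 = 10/9 ≈ 1.1111)
Q(q, m) = 5 + 6*m
t(p) = 0
-t(Q(6, V(y))) = -1*0 = 0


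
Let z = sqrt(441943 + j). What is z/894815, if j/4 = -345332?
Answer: I*sqrt(939385)/894815 ≈ 0.0010832*I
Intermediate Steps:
j = -1381328 (j = 4*(-345332) = -1381328)
z = I*sqrt(939385) (z = sqrt(441943 - 1381328) = sqrt(-939385) = I*sqrt(939385) ≈ 969.22*I)
z/894815 = (I*sqrt(939385))/894815 = (I*sqrt(939385))*(1/894815) = I*sqrt(939385)/894815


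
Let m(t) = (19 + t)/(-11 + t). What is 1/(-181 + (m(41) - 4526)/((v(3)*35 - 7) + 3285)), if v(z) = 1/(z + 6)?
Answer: -29537/5386913 ≈ -0.0054831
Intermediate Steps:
v(z) = 1/(6 + z)
m(t) = (19 + t)/(-11 + t)
1/(-181 + (m(41) - 4526)/((v(3)*35 - 7) + 3285)) = 1/(-181 + ((19 + 41)/(-11 + 41) - 4526)/((35/(6 + 3) - 7) + 3285)) = 1/(-181 + (60/30 - 4526)/((35/9 - 7) + 3285)) = 1/(-181 + ((1/30)*60 - 4526)/(((1/9)*35 - 7) + 3285)) = 1/(-181 + (2 - 4526)/((35/9 - 7) + 3285)) = 1/(-181 - 4524/(-28/9 + 3285)) = 1/(-181 - 4524/29537/9) = 1/(-181 - 4524*9/29537) = 1/(-181 - 40716/29537) = 1/(-5386913/29537) = -29537/5386913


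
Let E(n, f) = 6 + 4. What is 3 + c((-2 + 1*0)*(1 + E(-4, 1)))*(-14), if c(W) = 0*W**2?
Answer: 3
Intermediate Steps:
E(n, f) = 10
c(W) = 0
3 + c((-2 + 1*0)*(1 + E(-4, 1)))*(-14) = 3 + 0*(-14) = 3 + 0 = 3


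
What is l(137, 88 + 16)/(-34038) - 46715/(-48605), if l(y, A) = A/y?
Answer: 21783661337/22665512763 ≈ 0.96109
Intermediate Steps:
l(137, 88 + 16)/(-34038) - 46715/(-48605) = ((88 + 16)/137)/(-34038) - 46715/(-48605) = (104*(1/137))*(-1/34038) - 46715*(-1/48605) = (104/137)*(-1/34038) + 9343/9721 = -52/2331603 + 9343/9721 = 21783661337/22665512763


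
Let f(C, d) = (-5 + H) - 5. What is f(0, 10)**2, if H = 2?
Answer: 64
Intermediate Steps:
f(C, d) = -8 (f(C, d) = (-5 + 2) - 5 = -3 - 5 = -8)
f(0, 10)**2 = (-8)**2 = 64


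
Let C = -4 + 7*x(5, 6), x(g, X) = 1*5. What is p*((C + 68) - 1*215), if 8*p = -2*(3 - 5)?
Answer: -58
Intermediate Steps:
x(g, X) = 5
C = 31 (C = -4 + 7*5 = -4 + 35 = 31)
p = ½ (p = (-2*(3 - 5))/8 = (-2*(-2))/8 = (⅛)*4 = ½ ≈ 0.50000)
p*((C + 68) - 1*215) = ((31 + 68) - 1*215)/2 = (99 - 215)/2 = (½)*(-116) = -58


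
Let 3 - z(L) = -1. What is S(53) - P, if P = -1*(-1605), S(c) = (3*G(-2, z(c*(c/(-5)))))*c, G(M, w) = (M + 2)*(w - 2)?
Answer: -1605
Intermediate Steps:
z(L) = 4 (z(L) = 3 - 1*(-1) = 3 + 1 = 4)
G(M, w) = (-2 + w)*(2 + M) (G(M, w) = (2 + M)*(-2 + w) = (-2 + w)*(2 + M))
S(c) = 0 (S(c) = (3*(-4 - 2*(-2) + 2*4 - 2*4))*c = (3*(-4 + 4 + 8 - 8))*c = (3*0)*c = 0*c = 0)
P = 1605
S(53) - P = 0 - 1*1605 = 0 - 1605 = -1605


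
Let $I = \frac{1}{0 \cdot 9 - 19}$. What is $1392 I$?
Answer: $- \frac{1392}{19} \approx -73.263$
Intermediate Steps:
$I = - \frac{1}{19}$ ($I = \frac{1}{0 - 19} = \frac{1}{-19} = - \frac{1}{19} \approx -0.052632$)
$1392 I = 1392 \left(- \frac{1}{19}\right) = - \frac{1392}{19}$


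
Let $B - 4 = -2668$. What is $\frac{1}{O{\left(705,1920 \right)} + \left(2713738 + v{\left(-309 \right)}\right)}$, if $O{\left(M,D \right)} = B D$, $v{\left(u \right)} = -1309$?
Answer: $- \frac{1}{2402451} \approx -4.1624 \cdot 10^{-7}$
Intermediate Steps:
$B = -2664$ ($B = 4 - 2668 = -2664$)
$O{\left(M,D \right)} = - 2664 D$
$\frac{1}{O{\left(705,1920 \right)} + \left(2713738 + v{\left(-309 \right)}\right)} = \frac{1}{\left(-2664\right) 1920 + \left(2713738 - 1309\right)} = \frac{1}{-5114880 + 2712429} = \frac{1}{-2402451} = - \frac{1}{2402451}$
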